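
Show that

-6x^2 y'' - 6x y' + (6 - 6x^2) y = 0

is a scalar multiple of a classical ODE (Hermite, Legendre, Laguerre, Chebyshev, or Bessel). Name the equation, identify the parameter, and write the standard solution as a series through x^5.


All three coefficients share the factor -6; dividing through by -6 gives  x^2 y'' + x y' + (x^2 - 1) y = 0.
This matches the Bessel equation x^2 y'' + x y' + (x^2 - nu^2) y = 0 with nu^2 = 1, so nu = 1; the solution bounded at x = 0 is J_1(x).
Frobenius at x = 0: indicial roots ±nu; for r = nu the recurrence k(k + 2nu) c_k = -c_{k-2} gives the standard series J_nu(x) = sum_{k>=0} (-1)^k / (k! (k+nu)!) (x/2)^(2k+nu). Evaluate the first 3 terms:
  k = 0: (-1)^0 / (0! * 1! * 2^1) x^1 = 1/(1*1*2) x^1 = (1/2) x^1
  k = 1: (-1)^1 / (1! * 2! * 2^3) x^3 = -1/(1*2*8) x^3 = (-1/16) x^3
  k = 2: (-1)^2 / (2! * 3! * 2^5) x^5 = 1/(2*6*32) x^5 = (1/384) x^5
Hence J_1(x) = x^5/384 - x^3/16 + x/2 + ....

J_1(x); series = x^5/384 - x^3/16 + x/2


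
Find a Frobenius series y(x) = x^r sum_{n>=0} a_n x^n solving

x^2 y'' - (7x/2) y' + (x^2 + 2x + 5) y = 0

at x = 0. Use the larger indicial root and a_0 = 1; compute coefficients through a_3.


Write in Frobenius form y'' + (p(x)/x) y' + (q(x)/x^2) y = 0:
  p(x) = -7/2,  q(x) = x^2 + 2x + 5.
Indicial equation: r(r-1) + (-7/2) r + (5) = 0 -> roots r_1 = 5/2, r_2 = 2.
Take r = r_1 = 5/2. Let y(x) = x^r sum_{n>=0} a_n x^n with a_0 = 1.
Substitute y = x^r sum a_n x^n and match x^{r+n}. The recurrence is
  D(n) a_n + 2 a_{n-1} + 1 a_{n-2} = 0,  where D(n) = (r+n)(r+n-1) + (-7/2)(r+n) + (5).
  a_n = [-2 a_{n-1} - 1 a_{n-2}] / D(n).
Since the indicial polynomial factors as (r - r_1)(r - r_2), D(n) = (r_1 + n - r_1)(r_1 + n - r_2) = n(n + 1/2).
Evaluating step by step (a_0 = 1):
  n = 1: D(1) = 1(1 + 1/2) = 3/2; numerator = -2(1) = -2; a_1 = (-2)/(3/2) = -4/3
  n = 2: D(2) = 2(2 + 1/2) = 5; numerator = -2(-4/3) - 1(1) = 5/3; a_2 = (5/3)/(5) = 1/3
  n = 3: D(3) = 3(3 + 1/2) = 21/2; numerator = -2(1/3) - 1(-4/3) = 2/3; a_3 = (2/3)/(21/2) = 4/63

r = 5/2; a_0 = 1; a_1 = -4/3; a_2 = 1/3; a_3 = 4/63


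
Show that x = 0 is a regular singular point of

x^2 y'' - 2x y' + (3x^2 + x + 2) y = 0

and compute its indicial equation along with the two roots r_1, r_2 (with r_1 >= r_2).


Divide by x^2 to reach normal form y'' + P_1(x) y' + P_2(x) y = 0 with P_1(x) = -2/x and P_2(x) = 3 + 1/x + 2/x^2.
x = 0 is a singular point because the y'-coefficient -2/x has a pole at x = 0 and the y-coefficient 3 + 1/x + 2/x^2 has a pole at x = 0.
It is a regular singular point because x P_1(x) = p(x) = -2 and x^2 P_2(x) = q(x) = 3x^2 + x + 2 are polynomials, hence analytic at x = 0.
p(0) = -2,  q(0) = 2.
Indicial equation: r(r-1) + p(0) r + q(0) = 0, i.e. r^2 + (p(0) - 1) r + q(0) = 0, i.e. r^2 - 3 r + 2 = 0.
Discriminant: (-3)^2 - 4(2) = 1, so r = (3 ± 1)/2.
Solving: r_1 = 2, r_2 = 1.

indicial: r^2 - 3 r + 2 = 0; roots r_1 = 2, r_2 = 1


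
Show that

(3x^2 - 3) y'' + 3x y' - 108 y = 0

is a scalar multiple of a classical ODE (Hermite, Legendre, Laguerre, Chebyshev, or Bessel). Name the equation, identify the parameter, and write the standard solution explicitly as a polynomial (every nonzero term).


All three coefficients share the factor -3; dividing through by -3 gives  (1 - x^2) y'' - x y' + 36 y = 0.
This matches the Chebyshev equation (1 - x^2) y'' - x y' + n^2 y = 0 (note the -x y' term, not -2x y') with n^2 = 36, so n = 6; the polynomial solution is T_6(x).
With y = sum_k a_k x^k, matching x^k gives (k+2)(k+1) a_{k+2} = (k^2 - n^2) a_k = (k - 6)(k + 6) a_k. The right side vanishes at k = 6, so the series with the parity of 6 terminates at degree 6.
Standard normalization: leading coefficient of T_n is 2^(n-1), so a_6 = 2^5 = 32. Work downward with a_k = (k+1)(k+2) a_{k+2} / ((k - 6)(k + 6)):
  a_4 = (5)(6)(32) / ((4 - 6)(4 + 6)) = 960/(-20) = -48
  a_2 = (3)(4)(-48) / ((2 - 6)(2 + 6)) = -576/(-32) = 18
  a_0 = (1)(2)(18) / ((0 - 6)(0 + 6)) = 36/(-36) = -1
Hence T_6(x) = 32 x^6 - 48 x^4 + 18 x^2 - 1.

T_6(x); series = 32 x^6 - 48 x^4 + 18 x^2 - 1


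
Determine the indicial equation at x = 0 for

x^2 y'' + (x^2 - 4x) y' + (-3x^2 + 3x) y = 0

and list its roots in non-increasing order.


Divide by x^2 to reach normal form y'' + P_1(x) y' + P_2(x) y = 0 with P_1(x) = 1 - 4/x and P_2(x) = -3 + 3/x.
x = 0 is a singular point because the y'-coefficient 1 - 4/x has a pole at x = 0 and the y-coefficient -3 + 3/x has a pole at x = 0.
It is a regular singular point because x P_1(x) = p(x) = x - 4 and x^2 P_2(x) = q(x) = -3x^2 + 3x are polynomials, hence analytic at x = 0.
p(0) = -4,  q(0) = 0.
Indicial equation: r(r-1) + p(0) r + q(0) = 0, i.e. r^2 + (p(0) - 1) r + q(0) = 0, i.e. r^2 - 5 r = 0.
Discriminant: (-5)^2 - 4(0) = 25, so r = (5 ± 5)/2.
Solving: r_1 = 5, r_2 = 0.

indicial: r^2 - 5 r = 0; roots r_1 = 5, r_2 = 0


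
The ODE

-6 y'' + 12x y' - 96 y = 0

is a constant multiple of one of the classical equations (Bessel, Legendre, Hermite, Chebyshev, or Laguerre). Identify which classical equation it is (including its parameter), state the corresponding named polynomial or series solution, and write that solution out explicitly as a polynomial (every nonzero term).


All three coefficients share the factor -6; dividing through by -6 gives  y'' - 2x y' + 16 y = 0.
This matches the Hermite equation y'' - 2x y' + 2n y = 0 with 2n = 16, so n = 8; the polynomial solution is H_8(x).
With y = sum_k a_k x^k, matching x^k gives (k+2)(k+1) a_{k+2} = 2(k - n) a_k = 2(k - 8) a_k. The right side vanishes at k = 8, so the series with the parity of 8 terminates at degree 8.
Standard normalization: leading coefficient of H_n is 2^n, so a_8 = 2^8 = 256. Work downward with a_k = (k+1)(k+2) a_{k+2} / (2(k - n)):
  a_6 = (7)(8)(256) / (2(6 - 8)) = 14336/(-4) = -3584
  a_4 = (5)(6)(-3584) / (2(4 - 8)) = -107520/(-8) = 13440
  a_2 = (3)(4)(13440) / (2(2 - 8)) = 161280/(-12) = -13440
  a_0 = (1)(2)(-13440) / (2(0 - 8)) = -26880/(-16) = 1680
Hence H_8(x) = 256 x^8 - 3584 x^6 + 13440 x^4 - 13440 x^2 + 1680.

H_8(x); series = 256 x^8 - 3584 x^6 + 13440 x^4 - 13440 x^2 + 1680


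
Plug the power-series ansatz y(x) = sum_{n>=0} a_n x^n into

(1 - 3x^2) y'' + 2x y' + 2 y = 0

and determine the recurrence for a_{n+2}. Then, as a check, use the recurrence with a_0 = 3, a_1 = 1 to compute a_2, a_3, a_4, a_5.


Substitute y = sum_n a_n x^n.
(1 - 3 x^2) y'' contributes (n+2)(n+1) a_{n+2} - 3 n(n-1) a_n at x^n.
2 x y'(x) contributes 2 n a_n at x^n.
2 y(x) contributes 2 a_n at x^n.
Matching x^n: (n+2)(n+1) a_{n+2} + (-3 n(n-1) + 2 n + 2) a_n = 0.
Thus a_{n+2} = (3 n(n-1) - 2 n - 2) / ((n+1)(n+2)) * a_n.

Check with a_0 = 3, a_1 = 1 (apply the recurrence for n = 0, 1, 2, 3): a_0 = 3, a_1 = 1, a_2 = -3, a_3 = -2/3, a_4 = 0, a_5 = -1/3.

a_(n+2) = (3 n(n-1) - 2 n - 2) / ((n+1)(n+2)) * a_n; check: a_0 = 3, a_1 = 1, a_2 = -3, a_3 = -2/3, a_4 = 0, a_5 = -1/3


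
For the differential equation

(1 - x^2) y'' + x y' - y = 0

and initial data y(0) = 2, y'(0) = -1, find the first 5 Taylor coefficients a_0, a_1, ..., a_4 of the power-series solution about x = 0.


Ansatz: y(x) = sum_{n>=0} a_n x^n, so y'(x) = sum_{n>=1} n a_n x^(n-1) and y''(x) = sum_{n>=2} n(n-1) a_n x^(n-2).
Substitute into P(x) y'' + Q(x) y' + R(x) y = 0 with P(x) = 1 - x^2, Q(x) = x, R(x) = -1, and match powers of x.
Initial conditions: a_0 = 2, a_1 = -1.
Setting the coefficient of each power of x to zero and solving order by order (substituting the coefficients already found):
  x^0: 2 a_2 - a_0 = 0  ->  2 a_2 = a_0 = 2  ->  a_2 = 1
  x^1: 6 a_3 = 0  ->  a_3 = 0
  x^2: 12 a_4 - a_2 = 0  ->  12 a_4 = a_2 = 1  ->  a_4 = 1/12
Truncated series: y(x) = 2 - x + x^2 + (1/12) x^4 + O(x^5).

a_0 = 2; a_1 = -1; a_2 = 1; a_3 = 0; a_4 = 1/12


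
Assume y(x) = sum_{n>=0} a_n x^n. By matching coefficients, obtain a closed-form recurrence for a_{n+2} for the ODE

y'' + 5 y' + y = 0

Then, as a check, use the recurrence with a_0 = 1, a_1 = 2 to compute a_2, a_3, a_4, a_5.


Substitute y = sum_n a_n x^n.
y''(x) has coefficient (n+2)(n+1) a_{n+2} at x^n;
5 y'(x) has coefficient 5 (n+1) a_{n+1} at x^n;
y(x) has coefficient 1 a_n at x^n.
Matching x^n: (n+2)(n+1) a_{n+2} + 5 (n+1) a_{n+1} + 1 a_n = 0.
Thus a_{n+2} = [-5 (n+1) a_{n+1} - 1 a_n] / ((n+1)(n+2)).

Check with a_0 = 1, a_1 = 2 (apply the recurrence for n = 0, 1, 2, 3): a_0 = 1, a_1 = 2, a_2 = -11/2, a_3 = 53/6, a_4 = -127/12, a_5 = 1217/120.

a_(n+2) = [-5 (n+1) a_(n+1) - 1 a_n] / ((n+1)(n+2)); check: a_0 = 1, a_1 = 2, a_2 = -11/2, a_3 = 53/6, a_4 = -127/12, a_5 = 1217/120


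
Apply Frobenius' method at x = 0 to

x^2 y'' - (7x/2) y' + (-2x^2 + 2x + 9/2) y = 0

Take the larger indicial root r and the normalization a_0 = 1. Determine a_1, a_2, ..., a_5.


Write in Frobenius form y'' + (p(x)/x) y' + (q(x)/x^2) y = 0:
  p(x) = -7/2,  q(x) = -2x^2 + 2x + 9/2.
Indicial equation: r(r-1) + (-7/2) r + (9/2) = 0 -> roots r_1 = 3, r_2 = 3/2.
Take r = r_1 = 3. Let y(x) = x^r sum_{n>=0} a_n x^n with a_0 = 1.
Substitute y = x^r sum a_n x^n and match x^{r+n}. The recurrence is
  D(n) a_n + 2 a_{n-1} - 2 a_{n-2} = 0,  where D(n) = (r+n)(r+n-1) + (-7/2)(r+n) + (9/2).
  a_n = [-2 a_{n-1} + 2 a_{n-2}] / D(n).
Since the indicial polynomial factors as (r - r_1)(r - r_2), D(n) = (r_1 + n - r_1)(r_1 + n - r_2) = n(n + 3/2).
Evaluating step by step (a_0 = 1):
  n = 1: D(1) = 1(1 + 3/2) = 5/2; numerator = -2(1) = -2; a_1 = (-2)/(5/2) = -4/5
  n = 2: D(2) = 2(2 + 3/2) = 7; numerator = -2(-4/5) + 2(1) = 18/5; a_2 = (18/5)/(7) = 18/35
  n = 3: D(3) = 3(3 + 3/2) = 27/2; numerator = -2(18/35) + 2(-4/5) = -92/35; a_3 = (-92/35)/(27/2) = -184/945
  n = 4: D(4) = 4(4 + 3/2) = 22; numerator = -2(-184/945) + 2(18/35) = 268/189; a_4 = (268/189)/(22) = 134/2079
  n = 5: D(5) = 5(5 + 3/2) = 65/2; numerator = -2(134/2079) + 2(-184/945) = -1796/3465; a_5 = (-1796/3465)/(65/2) = -3592/225225

r = 3; a_0 = 1; a_1 = -4/5; a_2 = 18/35; a_3 = -184/945; a_4 = 134/2079; a_5 = -3592/225225


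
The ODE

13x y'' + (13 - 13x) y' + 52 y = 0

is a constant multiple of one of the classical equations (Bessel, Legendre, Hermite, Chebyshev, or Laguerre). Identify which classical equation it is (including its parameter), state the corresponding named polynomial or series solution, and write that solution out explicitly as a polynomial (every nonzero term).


All three coefficients share the factor 13; dividing through by 13 gives  x y'' + (1 - x) y' + 4 y = 0.
This matches the Laguerre equation x y'' + (1 - x) y' + n y = 0 with n = 4; the polynomial solution is L_4(x).
With y = sum_k a_k x^k, matching x^k gives (k+1)k a_{k+1} + (k+1) a_{k+1} - k a_k + n a_k = 0, i.e. (k+1)^2 a_{k+1} = (k - n) a_k = (k - 4) a_k. The right side vanishes at k = 4, so the series terminates at degree 4.
Standard normalization L_n(0) = 1 gives a_0 = 1. Work upward with a_{k+1} = (k - 4) a_k / (k+1)^2:
  a_1 = (0 - 4)(1) / 1^2 = -4/1 = -4
  a_2 = (1 - 4)(-4) / 2^2 = 12/4 = 3
  a_3 = (2 - 4)(3) / 3^2 = -6/9 = -2/3
  a_4 = (3 - 4)(-2/3) / 4^2 = (2/3)/16 = 1/24
Hence L_4(x) = x^4/24 - 2 x^3/3 + 3 x^2 - 4 x + 1.

L_4(x); series = x^4/24 - 2 x^3/3 + 3 x^2 - 4 x + 1


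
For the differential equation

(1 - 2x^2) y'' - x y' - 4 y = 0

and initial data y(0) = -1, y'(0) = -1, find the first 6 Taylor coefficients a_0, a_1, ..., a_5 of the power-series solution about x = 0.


Ansatz: y(x) = sum_{n>=0} a_n x^n, so y'(x) = sum_{n>=1} n a_n x^(n-1) and y''(x) = sum_{n>=2} n(n-1) a_n x^(n-2).
Substitute into P(x) y'' + Q(x) y' + R(x) y = 0 with P(x) = 1 - 2x^2, Q(x) = -x, R(x) = -4, and match powers of x.
Initial conditions: a_0 = -1, a_1 = -1.
Setting the coefficient of each power of x to zero and solving order by order (substituting the coefficients already found):
  x^0: 2 a_2 - 4 a_0 = 0  ->  2 a_2 = 4 a_0 = -4  ->  a_2 = -2
  x^1: 6 a_3 - 5 a_1 = 0  ->  6 a_3 = 5 a_1 = -5  ->  a_3 = -5/6
  x^2: 12 a_4 - 10 a_2 = 0  ->  12 a_4 = 10 a_2 = -20  ->  a_4 = -5/3
  x^3: 20 a_5 - 19 a_3 = 0  ->  20 a_5 = 19 a_3 = -95/6  ->  a_5 = -19/24
Truncated series: y(x) = -1 - x - 2 x^2 - (5/6) x^3 - (5/3) x^4 - (19/24) x^5 + O(x^6).

a_0 = -1; a_1 = -1; a_2 = -2; a_3 = -5/6; a_4 = -5/3; a_5 = -19/24


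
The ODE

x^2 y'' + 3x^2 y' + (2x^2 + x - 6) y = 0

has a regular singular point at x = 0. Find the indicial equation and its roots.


Divide by x^2 to reach normal form y'' + P_1(x) y' + P_2(x) y = 0 with P_1(x) = 3 and P_2(x) = 2 + 1/x - 6/x^2.
x = 0 is a singular point because the y-coefficient 2 + 1/x - 6/x^2 has a pole at x = 0.
It is a regular singular point because x P_1(x) = p(x) = 3x and x^2 P_2(x) = q(x) = 2x^2 + x - 6 are polynomials, hence analytic at x = 0.
p(0) = 0,  q(0) = -6.
Indicial equation: r(r-1) + p(0) r + q(0) = 0, i.e. r^2 + (p(0) - 1) r + q(0) = 0, i.e. r^2 - 1 r - 6 = 0.
Discriminant: (-1)^2 - 4(-6) = 25, so r = (1 ± 5)/2.
Solving: r_1 = 3, r_2 = -2.

indicial: r^2 - 1 r - 6 = 0; roots r_1 = 3, r_2 = -2


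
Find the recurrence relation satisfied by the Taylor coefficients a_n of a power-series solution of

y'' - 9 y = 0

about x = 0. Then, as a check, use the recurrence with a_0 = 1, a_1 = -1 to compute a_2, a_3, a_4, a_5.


Substitute y = sum_n a_n x^n into y'' + (const) y = 0.
y''(x) = sum_{n>=0} (n+2)(n+1) a_{n+2} x^n.
The ODE becomes sum_n [(n+2)(n+1) a_{n+2} - 9 a_n] x^n = 0.
Setting each coefficient to zero gives the recurrence:
  (n+2)(n+1) a_{n+2} - 9 a_n = 0,
  a_{n+2} = 9 / ((n+1)(n+2)) a_n.

Check with a_0 = 1, a_1 = -1 (apply the recurrence for n = 0, 1, 2, 3): a_0 = 1, a_1 = -1, a_2 = 9/2, a_3 = -3/2, a_4 = 27/8, a_5 = -27/40.

a_{n+2} = 9/((n+1)(n+2)) * a_n; check: a_0 = 1, a_1 = -1, a_2 = 9/2, a_3 = -3/2, a_4 = 27/8, a_5 = -27/40


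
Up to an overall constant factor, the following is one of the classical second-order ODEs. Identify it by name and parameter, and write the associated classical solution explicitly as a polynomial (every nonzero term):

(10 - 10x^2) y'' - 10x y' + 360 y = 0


All three coefficients share the factor 10; dividing through by 10 gives  (1 - x^2) y'' - x y' + 36 y = 0.
This matches the Chebyshev equation (1 - x^2) y'' - x y' + n^2 y = 0 (note the -x y' term, not -2x y') with n^2 = 36, so n = 6; the polynomial solution is T_6(x).
With y = sum_k a_k x^k, matching x^k gives (k+2)(k+1) a_{k+2} = (k^2 - n^2) a_k = (k - 6)(k + 6) a_k. The right side vanishes at k = 6, so the series with the parity of 6 terminates at degree 6.
Standard normalization: leading coefficient of T_n is 2^(n-1), so a_6 = 2^5 = 32. Work downward with a_k = (k+1)(k+2) a_{k+2} / ((k - 6)(k + 6)):
  a_4 = (5)(6)(32) / ((4 - 6)(4 + 6)) = 960/(-20) = -48
  a_2 = (3)(4)(-48) / ((2 - 6)(2 + 6)) = -576/(-32) = 18
  a_0 = (1)(2)(18) / ((0 - 6)(0 + 6)) = 36/(-36) = -1
Hence T_6(x) = 32 x^6 - 48 x^4 + 18 x^2 - 1.

T_6(x); series = 32 x^6 - 48 x^4 + 18 x^2 - 1


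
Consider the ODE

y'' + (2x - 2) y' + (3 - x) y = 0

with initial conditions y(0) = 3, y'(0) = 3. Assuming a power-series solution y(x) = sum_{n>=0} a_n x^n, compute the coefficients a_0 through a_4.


Ansatz: y(x) = sum_{n>=0} a_n x^n, so y'(x) = sum_{n>=1} n a_n x^(n-1) and y''(x) = sum_{n>=2} n(n-1) a_n x^(n-2).
Substitute into P(x) y'' + Q(x) y' + R(x) y = 0 with P(x) = 1, Q(x) = 2x - 2, R(x) = 3 - x, and match powers of x.
Initial conditions: a_0 = 3, a_1 = 3.
Setting the coefficient of each power of x to zero and solving order by order (substituting the coefficients already found):
  x^0: 2 a_2 - 2 a_1 + 3 a_0 = 0  ->  2 a_2 = 2 a_1 - 3 a_0 = -3  ->  a_2 = -3/2
  x^1: 6 a_3 - 4 a_2 + 5 a_1 - a_0 = 0  ->  6 a_3 = 4 a_2 - 5 a_1 + a_0 = -18  ->  a_3 = -3
  x^2: 12 a_4 - 6 a_3 + 7 a_2 - a_1 = 0  ->  12 a_4 = 6 a_3 - 7 a_2 + a_1 = -9/2  ->  a_4 = -3/8
Truncated series: y(x) = 3 + 3 x - (3/2) x^2 - 3 x^3 - (3/8) x^4 + O(x^5).

a_0 = 3; a_1 = 3; a_2 = -3/2; a_3 = -3; a_4 = -3/8


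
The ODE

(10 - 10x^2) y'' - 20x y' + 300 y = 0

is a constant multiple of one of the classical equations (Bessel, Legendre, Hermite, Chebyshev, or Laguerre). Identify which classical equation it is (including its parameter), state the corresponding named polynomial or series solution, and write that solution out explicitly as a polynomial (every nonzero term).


All three coefficients share the factor 10; dividing through by 10 gives  (1 - x^2) y'' - 2x y' + 30 y = 0.
This matches the Legendre equation (1 - x^2) y'' - 2x y' + n(n+1) y = 0 (note the -2x y' term) with n(n+1) = 30, so n = 5; the polynomial solution is P_5(x).
With y = sum_k a_k x^k, matching x^k gives (k+2)(k+1) a_{k+2} = [k(k+1) - n(n+1)] a_k = (k - 5)(k + 6) a_k. The right side vanishes at k = 5, so the series with the parity of 5 terminates at degree 5.
Standard normalization (P_n(1) = 1): leading coefficient (2n)!/(2^n (n!)^2) = 3628800/(32*14400) = 63/8, so a_5 = 63/8. Work downward with a_k = (k+1)(k+2) a_{k+2} / ((k - 5)(k + 6)):
  a_3 = (4)(5)(63/8) / ((3 - 5)(3 + 6)) = (315/2)/(-18) = -35/4
  a_1 = (2)(3)(-35/4) / ((1 - 5)(1 + 6)) = (-105/2)/(-28) = 15/8
Hence P_5(x) = 63 x^5/8 - 35 x^3/4 + 15 x/8.

P_5(x); series = 63 x^5/8 - 35 x^3/4 + 15 x/8


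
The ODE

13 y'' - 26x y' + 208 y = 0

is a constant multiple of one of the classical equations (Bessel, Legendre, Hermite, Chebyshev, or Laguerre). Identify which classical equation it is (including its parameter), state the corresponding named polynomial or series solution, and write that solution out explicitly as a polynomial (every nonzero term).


All three coefficients share the factor 13; dividing through by 13 gives  y'' - 2x y' + 16 y = 0.
This matches the Hermite equation y'' - 2x y' + 2n y = 0 with 2n = 16, so n = 8; the polynomial solution is H_8(x).
With y = sum_k a_k x^k, matching x^k gives (k+2)(k+1) a_{k+2} = 2(k - n) a_k = 2(k - 8) a_k. The right side vanishes at k = 8, so the series with the parity of 8 terminates at degree 8.
Standard normalization: leading coefficient of H_n is 2^n, so a_8 = 2^8 = 256. Work downward with a_k = (k+1)(k+2) a_{k+2} / (2(k - n)):
  a_6 = (7)(8)(256) / (2(6 - 8)) = 14336/(-4) = -3584
  a_4 = (5)(6)(-3584) / (2(4 - 8)) = -107520/(-8) = 13440
  a_2 = (3)(4)(13440) / (2(2 - 8)) = 161280/(-12) = -13440
  a_0 = (1)(2)(-13440) / (2(0 - 8)) = -26880/(-16) = 1680
Hence H_8(x) = 256 x^8 - 3584 x^6 + 13440 x^4 - 13440 x^2 + 1680.

H_8(x); series = 256 x^8 - 3584 x^6 + 13440 x^4 - 13440 x^2 + 1680


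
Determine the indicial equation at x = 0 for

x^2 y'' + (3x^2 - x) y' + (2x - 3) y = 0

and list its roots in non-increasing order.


Divide by x^2 to reach normal form y'' + P_1(x) y' + P_2(x) y = 0 with P_1(x) = 3 - 1/x and P_2(x) = 2/x - 3/x^2.
x = 0 is a singular point because the y'-coefficient 3 - 1/x has a pole at x = 0 and the y-coefficient 2/x - 3/x^2 has a pole at x = 0.
It is a regular singular point because x P_1(x) = p(x) = 3x - 1 and x^2 P_2(x) = q(x) = 2x - 3 are polynomials, hence analytic at x = 0.
p(0) = -1,  q(0) = -3.
Indicial equation: r(r-1) + p(0) r + q(0) = 0, i.e. r^2 + (p(0) - 1) r + q(0) = 0, i.e. r^2 - 2 r - 3 = 0.
Discriminant: (-2)^2 - 4(-3) = 16, so r = (2 ± 4)/2.
Solving: r_1 = 3, r_2 = -1.

indicial: r^2 - 2 r - 3 = 0; roots r_1 = 3, r_2 = -1


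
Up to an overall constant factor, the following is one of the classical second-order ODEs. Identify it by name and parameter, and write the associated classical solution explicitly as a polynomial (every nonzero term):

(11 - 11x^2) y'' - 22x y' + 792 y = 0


All three coefficients share the factor 11; dividing through by 11 gives  (1 - x^2) y'' - 2x y' + 72 y = 0.
This matches the Legendre equation (1 - x^2) y'' - 2x y' + n(n+1) y = 0 (note the -2x y' term) with n(n+1) = 72, so n = 8; the polynomial solution is P_8(x).
With y = sum_k a_k x^k, matching x^k gives (k+2)(k+1) a_{k+2} = [k(k+1) - n(n+1)] a_k = (k - 8)(k + 9) a_k. The right side vanishes at k = 8, so the series with the parity of 8 terminates at degree 8.
Standard normalization (P_n(1) = 1): leading coefficient (2n)!/(2^n (n!)^2) = 20922789888000/(256*1625702400) = 6435/128, so a_8 = 6435/128. Work downward with a_k = (k+1)(k+2) a_{k+2} / ((k - 8)(k + 9)):
  a_6 = (7)(8)(6435/128) / ((6 - 8)(6 + 9)) = (45045/16)/(-30) = -3003/32
  a_4 = (5)(6)(-3003/32) / ((4 - 8)(4 + 9)) = (-45045/16)/(-52) = 3465/64
  a_2 = (3)(4)(3465/64) / ((2 - 8)(2 + 9)) = (10395/16)/(-66) = -315/32
  a_0 = (1)(2)(-315/32) / ((0 - 8)(0 + 9)) = (-315/16)/(-72) = 35/128
Hence P_8(x) = 6435 x^8/128 - 3003 x^6/32 + 3465 x^4/64 - 315 x^2/32 + 35/128.

P_8(x); series = 6435 x^8/128 - 3003 x^6/32 + 3465 x^4/64 - 315 x^2/32 + 35/128


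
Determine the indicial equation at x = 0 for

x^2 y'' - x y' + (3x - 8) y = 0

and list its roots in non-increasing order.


Divide by x^2 to reach normal form y'' + P_1(x) y' + P_2(x) y = 0 with P_1(x) = -1/x and P_2(x) = 3/x - 8/x^2.
x = 0 is a singular point because the y'-coefficient -1/x has a pole at x = 0 and the y-coefficient 3/x - 8/x^2 has a pole at x = 0.
It is a regular singular point because x P_1(x) = p(x) = -1 and x^2 P_2(x) = q(x) = 3x - 8 are polynomials, hence analytic at x = 0.
p(0) = -1,  q(0) = -8.
Indicial equation: r(r-1) + p(0) r + q(0) = 0, i.e. r^2 + (p(0) - 1) r + q(0) = 0, i.e. r^2 - 2 r - 8 = 0.
Discriminant: (-2)^2 - 4(-8) = 36, so r = (2 ± 6)/2.
Solving: r_1 = 4, r_2 = -2.

indicial: r^2 - 2 r - 8 = 0; roots r_1 = 4, r_2 = -2


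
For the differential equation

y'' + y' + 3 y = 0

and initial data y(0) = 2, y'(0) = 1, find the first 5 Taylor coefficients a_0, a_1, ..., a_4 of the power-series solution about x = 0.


Ansatz: y(x) = sum_{n>=0} a_n x^n, so y'(x) = sum_{n>=1} n a_n x^(n-1) and y''(x) = sum_{n>=2} n(n-1) a_n x^(n-2).
Substitute into P(x) y'' + Q(x) y' + R(x) y = 0 with P(x) = 1, Q(x) = 1, R(x) = 3, and match powers of x.
Initial conditions: a_0 = 2, a_1 = 1.
Setting the coefficient of each power of x to zero and solving order by order (substituting the coefficients already found):
  x^0: 2 a_2 + a_1 + 3 a_0 = 0  ->  2 a_2 = -a_1 - 3 a_0 = -7  ->  a_2 = -7/2
  x^1: 6 a_3 + 2 a_2 + 3 a_1 = 0  ->  6 a_3 = -2 a_2 - 3 a_1 = 4  ->  a_3 = 2/3
  x^2: 12 a_4 + 3 a_3 + 3 a_2 = 0  ->  12 a_4 = -3 a_3 - 3 a_2 = 17/2  ->  a_4 = 17/24
Truncated series: y(x) = 2 + x - (7/2) x^2 + (2/3) x^3 + (17/24) x^4 + O(x^5).

a_0 = 2; a_1 = 1; a_2 = -7/2; a_3 = 2/3; a_4 = 17/24


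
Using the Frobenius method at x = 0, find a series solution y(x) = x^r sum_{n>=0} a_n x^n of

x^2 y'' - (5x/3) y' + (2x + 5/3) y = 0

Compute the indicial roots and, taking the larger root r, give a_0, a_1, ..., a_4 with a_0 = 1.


Write in Frobenius form y'' + (p(x)/x) y' + (q(x)/x^2) y = 0:
  p(x) = -5/3,  q(x) = 2x + 5/3.
Indicial equation: r(r-1) + (-5/3) r + (5/3) = 0 -> roots r_1 = 5/3, r_2 = 1.
Take r = r_1 = 5/3. Let y(x) = x^r sum_{n>=0} a_n x^n with a_0 = 1.
Substitute y = x^r sum a_n x^n and match x^{r+n}. The recurrence is
  D(n) a_n + 2 a_{n-1} = 0,  where D(n) = (r+n)(r+n-1) + (-5/3)(r+n) + (5/3).
  a_n = -2 / D(n) * a_{n-1}.
Since the indicial polynomial factors as (r - r_1)(r - r_2), D(n) = (r_1 + n - r_1)(r_1 + n - r_2) = n(n + 2/3).
Evaluating step by step (a_0 = 1):
  n = 1: D(1) = 1(1 + 2/3) = 5/3; numerator = -2(1) = -2; a_1 = (-2)/(5/3) = -6/5
  n = 2: D(2) = 2(2 + 2/3) = 16/3; numerator = -2(-6/5) = 12/5; a_2 = (12/5)/(16/3) = 9/20
  n = 3: D(3) = 3(3 + 2/3) = 11; numerator = -2(9/20) = -9/10; a_3 = (-9/10)/(11) = -9/110
  n = 4: D(4) = 4(4 + 2/3) = 56/3; numerator = -2(-9/110) = 9/55; a_4 = (9/55)/(56/3) = 27/3080

r = 5/3; a_0 = 1; a_1 = -6/5; a_2 = 9/20; a_3 = -9/110; a_4 = 27/3080


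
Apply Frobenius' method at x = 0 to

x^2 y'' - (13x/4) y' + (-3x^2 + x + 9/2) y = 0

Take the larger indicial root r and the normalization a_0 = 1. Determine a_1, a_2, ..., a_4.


Write in Frobenius form y'' + (p(x)/x) y' + (q(x)/x^2) y = 0:
  p(x) = -13/4,  q(x) = -3x^2 + x + 9/2.
Indicial equation: r(r-1) + (-13/4) r + (9/2) = 0 -> roots r_1 = 9/4, r_2 = 2.
Take r = r_1 = 9/4. Let y(x) = x^r sum_{n>=0} a_n x^n with a_0 = 1.
Substitute y = x^r sum a_n x^n and match x^{r+n}. The recurrence is
  D(n) a_n + 1 a_{n-1} - 3 a_{n-2} = 0,  where D(n) = (r+n)(r+n-1) + (-13/4)(r+n) + (9/2).
  a_n = [-1 a_{n-1} + 3 a_{n-2}] / D(n).
Since the indicial polynomial factors as (r - r_1)(r - r_2), D(n) = (r_1 + n - r_1)(r_1 + n - r_2) = n(n + 1/4).
Evaluating step by step (a_0 = 1):
  n = 1: D(1) = 1(1 + 1/4) = 5/4; numerator = -1(1) = -1; a_1 = (-1)/(5/4) = -4/5
  n = 2: D(2) = 2(2 + 1/4) = 9/2; numerator = -1(-4/5) + 3(1) = 19/5; a_2 = (19/5)/(9/2) = 38/45
  n = 3: D(3) = 3(3 + 1/4) = 39/4; numerator = -1(38/45) + 3(-4/5) = -146/45; a_3 = (-146/45)/(39/4) = -584/1755
  n = 4: D(4) = 4(4 + 1/4) = 17; numerator = -1(-584/1755) + 3(38/45) = 1006/351; a_4 = (1006/351)/(17) = 1006/5967

r = 9/4; a_0 = 1; a_1 = -4/5; a_2 = 38/45; a_3 = -584/1755; a_4 = 1006/5967


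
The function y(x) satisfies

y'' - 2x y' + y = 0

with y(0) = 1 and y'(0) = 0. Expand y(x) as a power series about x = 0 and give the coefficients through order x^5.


Ansatz: y(x) = sum_{n>=0} a_n x^n, so y'(x) = sum_{n>=1} n a_n x^(n-1) and y''(x) = sum_{n>=2} n(n-1) a_n x^(n-2).
Substitute into P(x) y'' + Q(x) y' + R(x) y = 0 with P(x) = 1, Q(x) = -2x, R(x) = 1, and match powers of x.
Initial conditions: a_0 = 1, a_1 = 0.
Setting the coefficient of each power of x to zero and solving order by order (substituting the coefficients already found):
  x^0: 2 a_2 + a_0 = 0  ->  2 a_2 = -a_0 = -1  ->  a_2 = -1/2
  x^1: 6 a_3 - a_1 = 0  ->  6 a_3 = a_1 = 0  ->  a_3 = 0
  x^2: 12 a_4 - 3 a_2 = 0  ->  12 a_4 = 3 a_2 = -3/2  ->  a_4 = -1/8
  x^3: 20 a_5 - 5 a_3 = 0  ->  20 a_5 = 5 a_3 = 0  ->  a_5 = 0
Truncated series: y(x) = 1 - (1/2) x^2 - (1/8) x^4 + O(x^6).

a_0 = 1; a_1 = 0; a_2 = -1/2; a_3 = 0; a_4 = -1/8; a_5 = 0


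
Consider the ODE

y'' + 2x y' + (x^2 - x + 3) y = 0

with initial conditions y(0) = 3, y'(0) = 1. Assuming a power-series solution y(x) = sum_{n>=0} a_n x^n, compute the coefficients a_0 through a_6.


Ansatz: y(x) = sum_{n>=0} a_n x^n, so y'(x) = sum_{n>=1} n a_n x^(n-1) and y''(x) = sum_{n>=2} n(n-1) a_n x^(n-2).
Substitute into P(x) y'' + Q(x) y' + R(x) y = 0 with P(x) = 1, Q(x) = 2x, R(x) = x^2 - x + 3, and match powers of x.
Initial conditions: a_0 = 3, a_1 = 1.
Setting the coefficient of each power of x to zero and solving order by order (substituting the coefficients already found):
  x^0: 2 a_2 + 3 a_0 = 0  ->  2 a_2 = -3 a_0 = -9  ->  a_2 = -9/2
  x^1: 6 a_3 + 5 a_1 - a_0 = 0  ->  6 a_3 = -5 a_1 + a_0 = -2  ->  a_3 = -1/3
  x^2: 12 a_4 + 7 a_2 - a_1 + a_0 = 0  ->  12 a_4 = -7 a_2 + a_1 - a_0 = 59/2  ->  a_4 = 59/24
  x^3: 20 a_5 + 9 a_3 - a_2 + a_1 = 0  ->  20 a_5 = -9 a_3 + a_2 - a_1 = -5/2  ->  a_5 = -1/8
  x^4: 30 a_6 + 11 a_4 - a_3 + a_2 = 0  ->  30 a_6 = -11 a_4 + a_3 - a_2 = -183/8  ->  a_6 = -61/80
Truncated series: y(x) = 3 + x - (9/2) x^2 - (1/3) x^3 + (59/24) x^4 - (1/8) x^5 - (61/80) x^6 + O(x^7).

a_0 = 3; a_1 = 1; a_2 = -9/2; a_3 = -1/3; a_4 = 59/24; a_5 = -1/8; a_6 = -61/80


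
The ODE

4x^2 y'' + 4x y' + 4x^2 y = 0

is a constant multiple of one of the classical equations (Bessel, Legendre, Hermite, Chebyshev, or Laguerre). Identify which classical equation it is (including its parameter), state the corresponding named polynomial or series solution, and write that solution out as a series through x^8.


All three coefficients share the factor 4; dividing through by 4 gives  x^2 y'' + x y' + x^2 y = 0.
This matches the Bessel equation x^2 y'' + x y' + (x^2 - nu^2) y = 0 with nu^2 = 0, so nu = 0; the solution bounded at x = 0 is J_0(x).
Frobenius at x = 0: indicial roots ±nu; for r = nu the recurrence k(k + 2nu) c_k = -c_{k-2} gives the standard series J_nu(x) = sum_{k>=0} (-1)^k / (k! (k+nu)!) (x/2)^(2k+nu). Evaluate the first 5 terms:
  k = 0: (-1)^0 / (0! * 0! * 2^0) x^0 = 1/(1*1*1) x^0 = (1) x^0
  k = 1: (-1)^1 / (1! * 1! * 2^2) x^2 = -1/(1*1*4) x^2 = (-1/4) x^2
  k = 2: (-1)^2 / (2! * 2! * 2^4) x^4 = 1/(2*2*16) x^4 = (1/64) x^4
  k = 3: (-1)^3 / (3! * 3! * 2^6) x^6 = -1/(6*6*64) x^6 = (-1/2304) x^6
  k = 4: (-1)^4 / (4! * 4! * 2^8) x^8 = 1/(24*24*256) x^8 = (1/147456) x^8
Hence J_0(x) = x^8/147456 - x^6/2304 + x^4/64 - x^2/4 + 1 + ....

J_0(x); series = x^8/147456 - x^6/2304 + x^4/64 - x^2/4 + 1


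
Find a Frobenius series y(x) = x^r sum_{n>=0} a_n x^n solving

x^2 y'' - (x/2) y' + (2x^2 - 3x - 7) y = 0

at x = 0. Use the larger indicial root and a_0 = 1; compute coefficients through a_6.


Write in Frobenius form y'' + (p(x)/x) y' + (q(x)/x^2) y = 0:
  p(x) = -1/2,  q(x) = 2x^2 - 3x - 7.
Indicial equation: r(r-1) + (-1/2) r + (-7) = 0 -> roots r_1 = 7/2, r_2 = -2.
Take r = r_1 = 7/2. Let y(x) = x^r sum_{n>=0} a_n x^n with a_0 = 1.
Substitute y = x^r sum a_n x^n and match x^{r+n}. The recurrence is
  D(n) a_n - 3 a_{n-1} + 2 a_{n-2} = 0,  where D(n) = (r+n)(r+n-1) + (-1/2)(r+n) + (-7).
  a_n = [3 a_{n-1} - 2 a_{n-2}] / D(n).
Since the indicial polynomial factors as (r - r_1)(r - r_2), D(n) = (r_1 + n - r_1)(r_1 + n - r_2) = n(n + 11/2).
Evaluating step by step (a_0 = 1):
  n = 1: D(1) = 1(1 + 11/2) = 13/2; numerator = 3(1) = 3; a_1 = (3)/(13/2) = 6/13
  n = 2: D(2) = 2(2 + 11/2) = 15; numerator = 3(6/13) - 2(1) = -8/13; a_2 = (-8/13)/(15) = -8/195
  n = 3: D(3) = 3(3 + 11/2) = 51/2; numerator = 3(-8/195) - 2(6/13) = -68/65; a_3 = (-68/65)/(51/2) = -8/195
  n = 4: D(4) = 4(4 + 11/2) = 38; numerator = 3(-8/195) - 2(-8/195) = -8/195; a_4 = (-8/195)/(38) = -4/3705
  n = 5: D(5) = 5(5 + 11/2) = 105/2; numerator = 3(-4/3705) - 2(-8/195) = 292/3705; a_5 = (292/3705)/(105/2) = 584/389025
  n = 6: D(6) = 6(6 + 11/2) = 69; numerator = 3(584/389025) - 2(-4/3705) = 288/43225; a_6 = (288/43225)/(69) = 96/994175

r = 7/2; a_0 = 1; a_1 = 6/13; a_2 = -8/195; a_3 = -8/195; a_4 = -4/3705; a_5 = 584/389025; a_6 = 96/994175


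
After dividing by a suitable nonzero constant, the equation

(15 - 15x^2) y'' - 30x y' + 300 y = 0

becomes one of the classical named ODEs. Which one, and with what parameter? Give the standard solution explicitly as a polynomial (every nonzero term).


All three coefficients share the factor 15; dividing through by 15 gives  (1 - x^2) y'' - 2x y' + 20 y = 0.
This matches the Legendre equation (1 - x^2) y'' - 2x y' + n(n+1) y = 0 (note the -2x y' term) with n(n+1) = 20, so n = 4; the polynomial solution is P_4(x).
With y = sum_k a_k x^k, matching x^k gives (k+2)(k+1) a_{k+2} = [k(k+1) - n(n+1)] a_k = (k - 4)(k + 5) a_k. The right side vanishes at k = 4, so the series with the parity of 4 terminates at degree 4.
Standard normalization (P_n(1) = 1): leading coefficient (2n)!/(2^n (n!)^2) = 40320/(16*576) = 35/8, so a_4 = 35/8. Work downward with a_k = (k+1)(k+2) a_{k+2} / ((k - 4)(k + 5)):
  a_2 = (3)(4)(35/8) / ((2 - 4)(2 + 5)) = (105/2)/(-14) = -15/4
  a_0 = (1)(2)(-15/4) / ((0 - 4)(0 + 5)) = (-15/2)/(-20) = 3/8
Hence P_4(x) = 35 x^4/8 - 15 x^2/4 + 3/8.

P_4(x); series = 35 x^4/8 - 15 x^2/4 + 3/8


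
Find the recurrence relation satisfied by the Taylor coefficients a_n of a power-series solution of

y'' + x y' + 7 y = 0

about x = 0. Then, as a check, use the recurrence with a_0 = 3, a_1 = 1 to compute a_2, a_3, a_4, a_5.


Substitute y = sum_n a_n x^n.
y''(x) has coefficient (n+2)(n+1) a_{n+2} at x^n;
x y'(x) has coefficient n a_n at x^n (shift);
7 y(x) has coefficient 7 a_n at x^n.
Matching x^n: (n+2)(n+1) a_{n+2} + (n + 7) a_n = 0.
Thus a_{n+2} = (-n - 7) / ((n+1)(n+2)) * a_n.

Check with a_0 = 3, a_1 = 1 (apply the recurrence for n = 0, 1, 2, 3): a_0 = 3, a_1 = 1, a_2 = -21/2, a_3 = -4/3, a_4 = 63/8, a_5 = 2/3.

a_(n+2) = (-n - 7) / ((n+1)(n+2)) * a_n; check: a_0 = 3, a_1 = 1, a_2 = -21/2, a_3 = -4/3, a_4 = 63/8, a_5 = 2/3


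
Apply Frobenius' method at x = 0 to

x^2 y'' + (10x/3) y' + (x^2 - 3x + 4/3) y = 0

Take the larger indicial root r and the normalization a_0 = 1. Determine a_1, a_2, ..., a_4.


Write in Frobenius form y'' + (p(x)/x) y' + (q(x)/x^2) y = 0:
  p(x) = 10/3,  q(x) = x^2 - 3x + 4/3.
Indicial equation: r(r-1) + (10/3) r + (4/3) = 0 -> roots r_1 = -1, r_2 = -4/3.
Take r = r_1 = -1. Let y(x) = x^r sum_{n>=0} a_n x^n with a_0 = 1.
Substitute y = x^r sum a_n x^n and match x^{r+n}. The recurrence is
  D(n) a_n - 3 a_{n-1} + 1 a_{n-2} = 0,  where D(n) = (r+n)(r+n-1) + (10/3)(r+n) + (4/3).
  a_n = [3 a_{n-1} - 1 a_{n-2}] / D(n).
Since the indicial polynomial factors as (r - r_1)(r - r_2), D(n) = (r_1 + n - r_1)(r_1 + n - r_2) = n(n + 1/3).
Evaluating step by step (a_0 = 1):
  n = 1: D(1) = 1(1 + 1/3) = 4/3; numerator = 3(1) = 3; a_1 = (3)/(4/3) = 9/4
  n = 2: D(2) = 2(2 + 1/3) = 14/3; numerator = 3(9/4) - 1(1) = 23/4; a_2 = (23/4)/(14/3) = 69/56
  n = 3: D(3) = 3(3 + 1/3) = 10; numerator = 3(69/56) - 1(9/4) = 81/56; a_3 = (81/56)/(10) = 81/560
  n = 4: D(4) = 4(4 + 1/3) = 52/3; numerator = 3(81/560) - 1(69/56) = -447/560; a_4 = (-447/560)/(52/3) = -1341/29120

r = -1; a_0 = 1; a_1 = 9/4; a_2 = 69/56; a_3 = 81/560; a_4 = -1341/29120


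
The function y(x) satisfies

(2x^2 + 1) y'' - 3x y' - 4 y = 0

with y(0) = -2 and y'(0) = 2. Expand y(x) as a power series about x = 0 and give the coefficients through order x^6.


Ansatz: y(x) = sum_{n>=0} a_n x^n, so y'(x) = sum_{n>=1} n a_n x^(n-1) and y''(x) = sum_{n>=2} n(n-1) a_n x^(n-2).
Substitute into P(x) y'' + Q(x) y' + R(x) y = 0 with P(x) = 2x^2 + 1, Q(x) = -3x, R(x) = -4, and match powers of x.
Initial conditions: a_0 = -2, a_1 = 2.
Setting the coefficient of each power of x to zero and solving order by order (substituting the coefficients already found):
  x^0: 2 a_2 - 4 a_0 = 0  ->  2 a_2 = 4 a_0 = -8  ->  a_2 = -4
  x^1: 6 a_3 - 7 a_1 = 0  ->  6 a_3 = 7 a_1 = 14  ->  a_3 = 7/3
  x^2: 12 a_4 - 6 a_2 = 0  ->  12 a_4 = 6 a_2 = -24  ->  a_4 = -2
  x^3: 20 a_5 - a_3 = 0  ->  20 a_5 = a_3 = 7/3  ->  a_5 = 7/60
  x^4: 30 a_6 + 8 a_4 = 0  ->  30 a_6 = -8 a_4 = 16  ->  a_6 = 8/15
Truncated series: y(x) = -2 + 2 x - 4 x^2 + (7/3) x^3 - 2 x^4 + (7/60) x^5 + (8/15) x^6 + O(x^7).

a_0 = -2; a_1 = 2; a_2 = -4; a_3 = 7/3; a_4 = -2; a_5 = 7/60; a_6 = 8/15


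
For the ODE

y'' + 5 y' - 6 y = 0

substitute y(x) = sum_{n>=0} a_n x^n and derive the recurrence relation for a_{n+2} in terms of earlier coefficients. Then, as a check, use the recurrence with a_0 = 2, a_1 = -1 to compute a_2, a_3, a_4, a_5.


Substitute y = sum_n a_n x^n.
y''(x) has coefficient (n+2)(n+1) a_{n+2} at x^n;
5 y'(x) has coefficient 5 (n+1) a_{n+1} at x^n;
-6 y(x) has coefficient -6 a_n at x^n.
Matching x^n: (n+2)(n+1) a_{n+2} + 5 (n+1) a_{n+1} - 6 a_n = 0.
Thus a_{n+2} = [-5 (n+1) a_{n+1} + 6 a_n] / ((n+1)(n+2)).

Check with a_0 = 2, a_1 = -1 (apply the recurrence for n = 0, 1, 2, 3): a_0 = 2, a_1 = -1, a_2 = 17/2, a_3 = -91/6, a_4 = 557/24, a_5 = -3331/120.

a_(n+2) = [-5 (n+1) a_(n+1) + 6 a_n] / ((n+1)(n+2)); check: a_0 = 2, a_1 = -1, a_2 = 17/2, a_3 = -91/6, a_4 = 557/24, a_5 = -3331/120


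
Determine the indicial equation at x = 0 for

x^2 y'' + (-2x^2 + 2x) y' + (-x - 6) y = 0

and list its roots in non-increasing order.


Divide by x^2 to reach normal form y'' + P_1(x) y' + P_2(x) y = 0 with P_1(x) = -2 + 2/x and P_2(x) = -1/x - 6/x^2.
x = 0 is a singular point because the y'-coefficient -2 + 2/x has a pole at x = 0 and the y-coefficient -1/x - 6/x^2 has a pole at x = 0.
It is a regular singular point because x P_1(x) = p(x) = 2 - 2x and x^2 P_2(x) = q(x) = -x - 6 are polynomials, hence analytic at x = 0.
p(0) = 2,  q(0) = -6.
Indicial equation: r(r-1) + p(0) r + q(0) = 0, i.e. r^2 + (p(0) - 1) r + q(0) = 0, i.e. r^2 + 1 r - 6 = 0.
Discriminant: (1)^2 - 4(-6) = 25, so r = (-1 ± 5)/2.
Solving: r_1 = 2, r_2 = -3.

indicial: r^2 + 1 r - 6 = 0; roots r_1 = 2, r_2 = -3


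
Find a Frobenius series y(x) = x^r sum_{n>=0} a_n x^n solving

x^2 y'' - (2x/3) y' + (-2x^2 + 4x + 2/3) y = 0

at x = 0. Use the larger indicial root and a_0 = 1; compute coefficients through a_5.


Write in Frobenius form y'' + (p(x)/x) y' + (q(x)/x^2) y = 0:
  p(x) = -2/3,  q(x) = -2x^2 + 4x + 2/3.
Indicial equation: r(r-1) + (-2/3) r + (2/3) = 0 -> roots r_1 = 1, r_2 = 2/3.
Take r = r_1 = 1. Let y(x) = x^r sum_{n>=0} a_n x^n with a_0 = 1.
Substitute y = x^r sum a_n x^n and match x^{r+n}. The recurrence is
  D(n) a_n + 4 a_{n-1} - 2 a_{n-2} = 0,  where D(n) = (r+n)(r+n-1) + (-2/3)(r+n) + (2/3).
  a_n = [-4 a_{n-1} + 2 a_{n-2}] / D(n).
Since the indicial polynomial factors as (r - r_1)(r - r_2), D(n) = (r_1 + n - r_1)(r_1 + n - r_2) = n(n + 1/3).
Evaluating step by step (a_0 = 1):
  n = 1: D(1) = 1(1 + 1/3) = 4/3; numerator = -4(1) = -4; a_1 = (-4)/(4/3) = -3
  n = 2: D(2) = 2(2 + 1/3) = 14/3; numerator = -4(-3) + 2(1) = 14; a_2 = (14)/(14/3) = 3
  n = 3: D(3) = 3(3 + 1/3) = 10; numerator = -4(3) + 2(-3) = -18; a_3 = (-18)/(10) = -9/5
  n = 4: D(4) = 4(4 + 1/3) = 52/3; numerator = -4(-9/5) + 2(3) = 66/5; a_4 = (66/5)/(52/3) = 99/130
  n = 5: D(5) = 5(5 + 1/3) = 80/3; numerator = -4(99/130) + 2(-9/5) = -432/65; a_5 = (-432/65)/(80/3) = -81/325

r = 1; a_0 = 1; a_1 = -3; a_2 = 3; a_3 = -9/5; a_4 = 99/130; a_5 = -81/325


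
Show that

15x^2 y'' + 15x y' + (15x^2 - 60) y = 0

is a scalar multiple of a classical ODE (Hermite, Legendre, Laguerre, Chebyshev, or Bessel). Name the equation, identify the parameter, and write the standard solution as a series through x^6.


All three coefficients share the factor 15; dividing through by 15 gives  x^2 y'' + x y' + (x^2 - 4) y = 0.
This matches the Bessel equation x^2 y'' + x y' + (x^2 - nu^2) y = 0 with nu^2 = 4, so nu = 2; the solution bounded at x = 0 is J_2(x).
Frobenius at x = 0: indicial roots ±nu; for r = nu the recurrence k(k + 2nu) c_k = -c_{k-2} gives the standard series J_nu(x) = sum_{k>=0} (-1)^k / (k! (k+nu)!) (x/2)^(2k+nu). Evaluate the first 3 terms:
  k = 0: (-1)^0 / (0! * 2! * 2^2) x^2 = 1/(1*2*4) x^2 = (1/8) x^2
  k = 1: (-1)^1 / (1! * 3! * 2^4) x^4 = -1/(1*6*16) x^4 = (-1/96) x^4
  k = 2: (-1)^2 / (2! * 4! * 2^6) x^6 = 1/(2*24*64) x^6 = (1/3072) x^6
Hence J_2(x) = x^6/3072 - x^4/96 + x^2/8 + ....

J_2(x); series = x^6/3072 - x^4/96 + x^2/8


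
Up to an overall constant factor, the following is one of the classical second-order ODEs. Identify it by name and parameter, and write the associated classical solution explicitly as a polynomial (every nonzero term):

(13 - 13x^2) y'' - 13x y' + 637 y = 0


All three coefficients share the factor 13; dividing through by 13 gives  (1 - x^2) y'' - x y' + 49 y = 0.
This matches the Chebyshev equation (1 - x^2) y'' - x y' + n^2 y = 0 (note the -x y' term, not -2x y') with n^2 = 49, so n = 7; the polynomial solution is T_7(x).
With y = sum_k a_k x^k, matching x^k gives (k+2)(k+1) a_{k+2} = (k^2 - n^2) a_k = (k - 7)(k + 7) a_k. The right side vanishes at k = 7, so the series with the parity of 7 terminates at degree 7.
Standard normalization: leading coefficient of T_n is 2^(n-1), so a_7 = 2^6 = 64. Work downward with a_k = (k+1)(k+2) a_{k+2} / ((k - 7)(k + 7)):
  a_5 = (6)(7)(64) / ((5 - 7)(5 + 7)) = 2688/(-24) = -112
  a_3 = (4)(5)(-112) / ((3 - 7)(3 + 7)) = -2240/(-40) = 56
  a_1 = (2)(3)(56) / ((1 - 7)(1 + 7)) = 336/(-48) = -7
Hence T_7(x) = 64 x^7 - 112 x^5 + 56 x^3 - 7 x.

T_7(x); series = 64 x^7 - 112 x^5 + 56 x^3 - 7 x


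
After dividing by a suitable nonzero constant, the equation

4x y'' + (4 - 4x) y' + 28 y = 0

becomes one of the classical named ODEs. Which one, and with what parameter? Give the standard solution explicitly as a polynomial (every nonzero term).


All three coefficients share the factor 4; dividing through by 4 gives  x y'' + (1 - x) y' + 7 y = 0.
This matches the Laguerre equation x y'' + (1 - x) y' + n y = 0 with n = 7; the polynomial solution is L_7(x).
With y = sum_k a_k x^k, matching x^k gives (k+1)k a_{k+1} + (k+1) a_{k+1} - k a_k + n a_k = 0, i.e. (k+1)^2 a_{k+1} = (k - n) a_k = (k - 7) a_k. The right side vanishes at k = 7, so the series terminates at degree 7.
Standard normalization L_n(0) = 1 gives a_0 = 1. Work upward with a_{k+1} = (k - 7) a_k / (k+1)^2:
  a_1 = (0 - 7)(1) / 1^2 = -7/1 = -7
  a_2 = (1 - 7)(-7) / 2^2 = 42/4 = 21/2
  a_3 = (2 - 7)(21/2) / 3^2 = (-105/2)/9 = -35/6
  a_4 = (3 - 7)(-35/6) / 4^2 = (70/3)/16 = 35/24
  a_5 = (4 - 7)(35/24) / 5^2 = (-35/8)/25 = -7/40
  a_6 = (5 - 7)(-7/40) / 6^2 = (7/20)/36 = 7/720
  a_7 = (6 - 7)(7/720) / 7^2 = (-7/720)/49 = -1/5040
Hence L_7(x) = -x^7/5040 + 7 x^6/720 - 7 x^5/40 + 35 x^4/24 - 35 x^3/6 + 21 x^2/2 - 7 x + 1.

L_7(x); series = -x^7/5040 + 7 x^6/720 - 7 x^5/40 + 35 x^4/24 - 35 x^3/6 + 21 x^2/2 - 7 x + 1


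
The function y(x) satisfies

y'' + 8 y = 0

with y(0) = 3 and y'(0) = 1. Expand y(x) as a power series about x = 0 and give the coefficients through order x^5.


Ansatz: y(x) = sum_{n>=0} a_n x^n, so y'(x) = sum_{n>=1} n a_n x^(n-1) and y''(x) = sum_{n>=2} n(n-1) a_n x^(n-2).
Substitute into P(x) y'' + Q(x) y' + R(x) y = 0 with P(x) = 1, Q(x) = 0, R(x) = 8, and match powers of x.
Initial conditions: a_0 = 3, a_1 = 1.
Setting the coefficient of each power of x to zero and solving order by order (substituting the coefficients already found):
  x^0: 2 a_2 + 8 a_0 = 0  ->  2 a_2 = -8 a_0 = -24  ->  a_2 = -12
  x^1: 6 a_3 + 8 a_1 = 0  ->  6 a_3 = -8 a_1 = -8  ->  a_3 = -4/3
  x^2: 12 a_4 + 8 a_2 = 0  ->  12 a_4 = -8 a_2 = 96  ->  a_4 = 8
  x^3: 20 a_5 + 8 a_3 = 0  ->  20 a_5 = -8 a_3 = 32/3  ->  a_5 = 8/15
Truncated series: y(x) = 3 + x - 12 x^2 - (4/3) x^3 + 8 x^4 + (8/15) x^5 + O(x^6).

a_0 = 3; a_1 = 1; a_2 = -12; a_3 = -4/3; a_4 = 8; a_5 = 8/15
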